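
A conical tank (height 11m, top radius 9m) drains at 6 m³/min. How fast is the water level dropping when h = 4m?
121/(216π) ≈ 0.1783 m/min

r/h = 9/11, so r = (9/11)h
V = (1/3)πr²h = (1/3)π((9/11)h)²h = (27/121)πh³
dV/dh = (81/121)πh²
dh/dt = (dV/dt)/(dV/dh) = -6/((81/121)π·4²) = -121/(216π) m/min
The level is dropping at 121/(216π) ≈ 0.1783 m/min.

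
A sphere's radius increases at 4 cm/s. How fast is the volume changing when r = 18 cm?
5184π cm³/s

V = (4/3)πr³
dV/dt = dV/dr · dr/dt = 4πr² · 4
At r = 18: dV/dt = 5184π cm³/s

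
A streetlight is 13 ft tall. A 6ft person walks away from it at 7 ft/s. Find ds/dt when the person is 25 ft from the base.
6 ft/s

By similar triangles: 13/(x+s) = 6/s
Solving: s = 6x/7
ds/dt = 6/7 · dx/dt = 6/7 · 7 = 6 ft/s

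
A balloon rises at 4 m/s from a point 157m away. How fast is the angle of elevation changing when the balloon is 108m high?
0.017294 rad/s

tan(θ) = y/157
sec²(θ) · dθ/dt = (1/157) · dy/dt
dθ/dt = cos²(θ)/157 · 4 = 157/(157² + 108²) · 4
dθ/dt = 0.017294 rad/s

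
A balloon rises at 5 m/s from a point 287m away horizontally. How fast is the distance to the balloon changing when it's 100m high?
500√92369/92369 ≈ 1.645 m/s

z² = 287² + y²
z = √(287² + 100²) = √92369
dz/dt = y/z · dy/dt = 100/√92369 · 5 = 500√92369/92369 ≈ 1.645 m/s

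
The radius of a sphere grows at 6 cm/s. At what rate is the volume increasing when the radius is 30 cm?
21600π cm³/s

V = (4/3)πr³
dV/dt = dV/dr · dr/dt = 4πr² · 6
At r = 30: dV/dt = 21600π cm³/s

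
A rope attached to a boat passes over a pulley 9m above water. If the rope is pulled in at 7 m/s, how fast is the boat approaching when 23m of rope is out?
23√7/8 ≈ 7.607 m/s

rope² = x² + 9²
x = √(23² - 9²) = 8√7
dx/dt = (rope/x) · d(rope)/dt = (23/(8√7)) · (-7) = -23√7/8 m/s
The boat approaches at 23√7/8 ≈ 7.607 m/s.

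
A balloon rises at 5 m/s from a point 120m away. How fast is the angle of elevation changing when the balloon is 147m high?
0.016663 rad/s

tan(θ) = y/120
sec²(θ) · dθ/dt = (1/120) · dy/dt
dθ/dt = cos²(θ)/120 · 5 = 120/(120² + 147²) · 5
dθ/dt = 0.016663 rad/s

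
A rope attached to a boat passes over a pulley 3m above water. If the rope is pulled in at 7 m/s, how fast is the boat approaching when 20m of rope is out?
140√391/391 ≈ 7.08 m/s

rope² = x² + 3²
x = √(20² - 3²) = √391
dx/dt = (rope/x) · d(rope)/dt = (20/√391) · (-7) = -140√391/391 m/s
The boat approaches at 140√391/391 ≈ 7.08 m/s.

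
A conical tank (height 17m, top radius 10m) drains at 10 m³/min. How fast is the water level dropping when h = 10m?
289/(1000π) ≈ 0.09199 m/min

r/h = 10/17, so r = (10/17)h
V = (1/3)πr²h = (1/3)π((10/17)h)²h = (100/867)πh³
dV/dh = (100/289)πh²
dh/dt = (dV/dt)/(dV/dh) = -10/((100/289)π·10²) = -289/(1000π) m/min
The level is dropping at 289/(1000π) ≈ 0.09199 m/min.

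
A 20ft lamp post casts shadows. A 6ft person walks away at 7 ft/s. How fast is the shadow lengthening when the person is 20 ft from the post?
3 ft/s

By similar triangles: 20/(x+s) = 6/s
Solving: s = 6x/14
ds/dt = 6/14 · dx/dt = 3/7 · 7 = 3 ft/s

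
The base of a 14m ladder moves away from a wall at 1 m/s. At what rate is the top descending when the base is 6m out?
3√10/20 ≈ 0.4743 m/s

x² + y² = 14²
2x·dx/dt + 2y·dy/dt = 0
dy/dt = -x/y · dx/dt = -6/(4√10) · 1 = -3√10/20 m/s
The top is descending at 3√10/20 ≈ 0.4743 m/s.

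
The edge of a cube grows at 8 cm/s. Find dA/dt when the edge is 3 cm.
288 cm²/s

A = 6s²
dA/dt = 12s · ds/dt = 12·3·8 = 288 cm²/s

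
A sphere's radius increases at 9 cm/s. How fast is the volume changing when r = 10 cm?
3600π cm³/s

V = (4/3)πr³
dV/dt = dV/dr · dr/dt = 4πr² · 9
At r = 10: dV/dt = 3600π cm³/s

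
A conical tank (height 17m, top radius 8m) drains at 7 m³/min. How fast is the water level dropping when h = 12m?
2023/(9216π) ≈ 0.06987 m/min

r/h = 8/17, so r = (8/17)h
V = (1/3)πr²h = (1/3)π((8/17)h)²h = (64/867)πh³
dV/dh = (64/289)πh²
dh/dt = (dV/dt)/(dV/dh) = -7/((64/289)π·12²) = -2023/(9216π) m/min
The level is dropping at 2023/(9216π) ≈ 0.06987 m/min.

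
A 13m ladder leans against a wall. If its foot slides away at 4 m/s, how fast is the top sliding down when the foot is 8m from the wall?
32√105/105 ≈ 3.123 m/s

x² + y² = 13²
2x·dx/dt + 2y·dy/dt = 0
dy/dt = -x/y · dx/dt = -8/√105 · 4 = -32√105/105 m/s
The top is descending at 32√105/105 ≈ 3.123 m/s.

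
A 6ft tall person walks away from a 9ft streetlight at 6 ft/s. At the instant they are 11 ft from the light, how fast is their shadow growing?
12 ft/s

By similar triangles: 9/(x+s) = 6/s
Solving: s = 6x/3
ds/dt = 6/3 · dx/dt = 2 · 6 = 12 ft/s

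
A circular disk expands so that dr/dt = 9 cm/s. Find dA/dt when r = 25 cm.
450π cm²/s

A = πr²
dA/dt = 2πr · dr/dt = 2π(25)(9) = 450π cm²/s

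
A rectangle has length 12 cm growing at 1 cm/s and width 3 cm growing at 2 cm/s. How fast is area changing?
27 cm²/s

A = lw
dA/dt = w·dl/dt + l·dw/dt = 3·1 + 12·2 = 27 cm²/s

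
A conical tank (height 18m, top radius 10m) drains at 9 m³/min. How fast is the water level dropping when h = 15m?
81/(625π) ≈ 0.04125 m/min

r/h = 10/18, so r = (5/9)h
V = (1/3)πr²h = (1/3)π((5/9)h)²h = (25/243)πh³
dV/dh = (25/81)πh²
dh/dt = (dV/dt)/(dV/dh) = -9/((25/81)π·15²) = -81/(625π) m/min
The level is dropping at 81/(625π) ≈ 0.04125 m/min.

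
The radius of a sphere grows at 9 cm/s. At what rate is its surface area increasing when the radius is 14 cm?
1008π cm²/s

S = 4πr²
dS/dt = dS/dr · dr/dt = 8πr · 9
At r = 14: dS/dt = 1008π cm²/s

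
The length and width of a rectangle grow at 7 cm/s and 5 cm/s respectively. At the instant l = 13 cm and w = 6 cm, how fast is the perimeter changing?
24 cm/s

P = 2(l + w)
dP/dt = 2(dl/dt + dw/dt) = 2(7 + 5) = 24 cm/s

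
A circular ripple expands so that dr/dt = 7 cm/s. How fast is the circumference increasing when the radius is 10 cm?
14π cm/s

C = 2πr
dC/dt = 2π · dr/dt = 2π · 7 = 14π cm/s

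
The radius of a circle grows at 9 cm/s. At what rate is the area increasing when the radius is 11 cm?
198π cm²/s

A = πr²
dA/dt = 2πr · dr/dt = 2π(11)(9) = 198π cm²/s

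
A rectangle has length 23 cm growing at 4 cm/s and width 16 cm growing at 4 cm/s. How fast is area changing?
156 cm²/s

A = lw
dA/dt = w·dl/dt + l·dw/dt = 16·4 + 23·4 = 156 cm²/s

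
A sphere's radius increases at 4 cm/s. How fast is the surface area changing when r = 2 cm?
64π cm²/s

S = 4πr²
dS/dt = dS/dr · dr/dt = 8πr · 4
At r = 2: dS/dt = 64π cm²/s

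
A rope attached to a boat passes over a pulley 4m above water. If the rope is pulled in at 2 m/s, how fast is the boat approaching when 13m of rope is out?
26√17/51 ≈ 2.102 m/s

rope² = x² + 4²
x = √(13² - 4²) = 3√17
dx/dt = (rope/x) · d(rope)/dt = (13/(3√17)) · (-2) = -26√17/51 m/s
The boat approaches at 26√17/51 ≈ 2.102 m/s.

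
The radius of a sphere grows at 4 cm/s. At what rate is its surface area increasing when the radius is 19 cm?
608π cm²/s

S = 4πr²
dS/dt = dS/dr · dr/dt = 8πr · 4
At r = 19: dS/dt = 608π cm²/s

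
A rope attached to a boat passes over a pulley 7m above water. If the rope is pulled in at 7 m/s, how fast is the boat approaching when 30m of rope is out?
210√851/851 ≈ 7.199 m/s

rope² = x² + 7²
x = √(30² - 7²) = √851
dx/dt = (rope/x) · d(rope)/dt = (30/√851) · (-7) = -210√851/851 m/s
The boat approaches at 210√851/851 ≈ 7.199 m/s.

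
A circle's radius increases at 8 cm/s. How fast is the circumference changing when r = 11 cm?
16π cm/s

C = 2πr
dC/dt = 2π · dr/dt = 2π · 8 = 16π cm/s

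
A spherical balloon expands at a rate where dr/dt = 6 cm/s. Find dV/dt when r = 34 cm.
27744π cm³/s

V = (4/3)πr³
dV/dt = dV/dr · dr/dt = 4πr² · 6
At r = 34: dV/dt = 27744π cm³/s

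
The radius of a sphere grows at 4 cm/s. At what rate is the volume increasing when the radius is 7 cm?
784π cm³/s

V = (4/3)πr³
dV/dt = dV/dr · dr/dt = 4πr² · 4
At r = 7: dV/dt = 784π cm³/s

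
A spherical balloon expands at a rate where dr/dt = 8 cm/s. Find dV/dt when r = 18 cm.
10368π cm³/s

V = (4/3)πr³
dV/dt = dV/dr · dr/dt = 4πr² · 8
At r = 18: dV/dt = 10368π cm³/s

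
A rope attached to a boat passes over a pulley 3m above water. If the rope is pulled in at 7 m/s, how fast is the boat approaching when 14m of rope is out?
98√187/187 ≈ 7.166 m/s

rope² = x² + 3²
x = √(14² - 3²) = √187
dx/dt = (rope/x) · d(rope)/dt = (14/√187) · (-7) = -98√187/187 m/s
The boat approaches at 98√187/187 ≈ 7.166 m/s.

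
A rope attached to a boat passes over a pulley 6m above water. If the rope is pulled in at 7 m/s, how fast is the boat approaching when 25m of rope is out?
175√589/589 ≈ 7.211 m/s

rope² = x² + 6²
x = √(25² - 6²) = √589
dx/dt = (rope/x) · d(rope)/dt = (25/√589) · (-7) = -175√589/589 m/s
The boat approaches at 175√589/589 ≈ 7.211 m/s.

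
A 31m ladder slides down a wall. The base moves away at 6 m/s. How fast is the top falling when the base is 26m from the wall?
52√285/95 ≈ 9.241 m/s

x² + y² = 31²
2x·dx/dt + 2y·dy/dt = 0
dy/dt = -x/y · dx/dt = -26/√285 · 6 = -52√285/95 m/s
The top is descending at 52√285/95 ≈ 9.241 m/s.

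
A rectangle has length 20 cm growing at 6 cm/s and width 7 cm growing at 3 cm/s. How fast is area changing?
102 cm²/s

A = lw
dA/dt = w·dl/dt + l·dw/dt = 7·6 + 20·3 = 102 cm²/s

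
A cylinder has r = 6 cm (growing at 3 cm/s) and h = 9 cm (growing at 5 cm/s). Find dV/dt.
504π cm³/s

V = πr²h
dV/dt = 2πrh·dr/dt + πr²·dh/dt
= 2π(6)(9)(3) + π(6)²(5)
= 504π cm³/s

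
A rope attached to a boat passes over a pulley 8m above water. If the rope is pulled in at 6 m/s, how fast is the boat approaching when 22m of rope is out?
22√105/35 ≈ 6.441 m/s

rope² = x² + 8²
x = √(22² - 8²) = 2√105
dx/dt = (rope/x) · d(rope)/dt = (22/(2√105)) · (-6) = -22√105/35 m/s
The boat approaches at 22√105/35 ≈ 6.441 m/s.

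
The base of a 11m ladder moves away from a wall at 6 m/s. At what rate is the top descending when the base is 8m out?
16√57/19 ≈ 6.358 m/s

x² + y² = 11²
2x·dx/dt + 2y·dy/dt = 0
dy/dt = -x/y · dx/dt = -8/√57 · 6 = -16√57/19 m/s
The top is descending at 16√57/19 ≈ 6.358 m/s.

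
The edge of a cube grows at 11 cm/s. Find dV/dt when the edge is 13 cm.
5577 cm³/s

V = s³
dV/dt = 3s² · ds/dt = 3·13²·11 = 5577 cm³/s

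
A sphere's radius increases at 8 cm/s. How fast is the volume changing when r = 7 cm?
1568π cm³/s

V = (4/3)πr³
dV/dt = dV/dr · dr/dt = 4πr² · 8
At r = 7: dV/dt = 1568π cm³/s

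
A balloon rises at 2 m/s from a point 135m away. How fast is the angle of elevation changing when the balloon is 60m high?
0.012371 rad/s

tan(θ) = y/135
sec²(θ) · dθ/dt = (1/135) · dy/dt
dθ/dt = cos²(θ)/135 · 2 = 135/(135² + 60²) · 2
dθ/dt = 0.012371 rad/s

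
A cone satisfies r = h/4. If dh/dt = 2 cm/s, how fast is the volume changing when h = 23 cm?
529π/8 cm³/s

V = (1/3)π(h/4)²h = πh³/48
dV/dt = πh²/16 · 2
At h = 23: dV/dt = 529π/8 cm³/s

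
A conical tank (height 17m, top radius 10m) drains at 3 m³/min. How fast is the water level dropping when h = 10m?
867/(10000π) ≈ 0.0276 m/min

r/h = 10/17, so r = (10/17)h
V = (1/3)πr²h = (1/3)π((10/17)h)²h = (100/867)πh³
dV/dh = (100/289)πh²
dh/dt = (dV/dt)/(dV/dh) = -3/((100/289)π·10²) = -867/(10000π) m/min
The level is dropping at 867/(10000π) ≈ 0.0276 m/min.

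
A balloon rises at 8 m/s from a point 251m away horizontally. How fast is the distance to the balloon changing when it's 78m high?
624√69085/69085 ≈ 2.374 m/s

z² = 251² + y²
z = √(251² + 78²) = √69085
dz/dt = y/z · dy/dt = 78/√69085 · 8 = 624√69085/69085 ≈ 2.374 m/s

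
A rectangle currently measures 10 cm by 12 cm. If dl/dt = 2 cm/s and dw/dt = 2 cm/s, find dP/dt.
8 cm/s

P = 2(l + w)
dP/dt = 2(dl/dt + dw/dt) = 2(2 + 2) = 8 cm/s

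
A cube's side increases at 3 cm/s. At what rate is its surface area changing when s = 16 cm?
576 cm²/s

A = 6s²
dA/dt = 12s · ds/dt = 12·16·3 = 576 cm²/s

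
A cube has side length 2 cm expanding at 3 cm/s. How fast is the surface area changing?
72 cm²/s

A = 6s²
dA/dt = 12s · ds/dt = 12·2·3 = 72 cm²/s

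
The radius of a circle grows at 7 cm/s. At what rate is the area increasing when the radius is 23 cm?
322π cm²/s

A = πr²
dA/dt = 2πr · dr/dt = 2π(23)(7) = 322π cm²/s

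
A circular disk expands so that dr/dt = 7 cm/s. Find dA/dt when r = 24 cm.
336π cm²/s

A = πr²
dA/dt = 2πr · dr/dt = 2π(24)(7) = 336π cm²/s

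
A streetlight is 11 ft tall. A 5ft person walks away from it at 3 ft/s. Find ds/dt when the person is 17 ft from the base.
5/2 ft/s

By similar triangles: 11/(x+s) = 5/s
Solving: s = 5x/6
ds/dt = 5/6 · dx/dt = 5/6 · 3 = 5/2 ft/s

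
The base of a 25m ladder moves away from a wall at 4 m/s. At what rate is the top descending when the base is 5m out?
√6/3 ≈ 0.8165 m/s

x² + y² = 25²
2x·dx/dt + 2y·dy/dt = 0
dy/dt = -x/y · dx/dt = -5/(10√6) · 4 = -√6/3 m/s
The top is descending at √6/3 ≈ 0.8165 m/s.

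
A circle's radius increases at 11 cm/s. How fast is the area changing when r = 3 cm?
66π cm²/s

A = πr²
dA/dt = 2πr · dr/dt = 2π(3)(11) = 66π cm²/s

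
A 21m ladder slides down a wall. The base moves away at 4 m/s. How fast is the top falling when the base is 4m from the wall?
16√17/85 ≈ 0.7761 m/s

x² + y² = 21²
2x·dx/dt + 2y·dy/dt = 0
dy/dt = -x/y · dx/dt = -4/(5√17) · 4 = -16√17/85 m/s
The top is descending at 16√17/85 ≈ 0.7761 m/s.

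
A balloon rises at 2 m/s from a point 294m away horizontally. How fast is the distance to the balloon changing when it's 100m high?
100√24109/24109 ≈ 0.644 m/s

z² = 294² + y²
z = √(294² + 100²) = 2√24109
dz/dt = y/z · dy/dt = 100/(2√24109) · 2 = 100√24109/24109 ≈ 0.644 m/s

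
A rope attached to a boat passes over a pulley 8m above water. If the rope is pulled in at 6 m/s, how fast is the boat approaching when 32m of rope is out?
8√15/5 ≈ 6.197 m/s

rope² = x² + 8²
x = √(32² - 8²) = 8√15
dx/dt = (rope/x) · d(rope)/dt = (32/(8√15)) · (-6) = -8√15/5 m/s
The boat approaches at 8√15/5 ≈ 6.197 m/s.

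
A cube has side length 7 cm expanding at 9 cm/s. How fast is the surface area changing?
756 cm²/s

A = 6s²
dA/dt = 12s · ds/dt = 12·7·9 = 756 cm²/s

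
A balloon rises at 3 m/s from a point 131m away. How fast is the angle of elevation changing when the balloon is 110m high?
0.013431 rad/s

tan(θ) = y/131
sec²(θ) · dθ/dt = (1/131) · dy/dt
dθ/dt = cos²(θ)/131 · 3 = 131/(131² + 110²) · 3
dθ/dt = 0.013431 rad/s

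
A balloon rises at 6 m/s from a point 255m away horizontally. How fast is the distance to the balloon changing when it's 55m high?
33√2722/1361 ≈ 1.265 m/s

z² = 255² + y²
z = √(255² + 55²) = 5√2722
dz/dt = y/z · dy/dt = 55/(5√2722) · 6 = 33√2722/1361 ≈ 1.265 m/s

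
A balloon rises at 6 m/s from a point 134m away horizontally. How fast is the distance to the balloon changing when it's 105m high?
630√28981/28981 ≈ 3.701 m/s

z² = 134² + y²
z = √(134² + 105²) = √28981
dz/dt = y/z · dy/dt = 105/√28981 · 6 = 630√28981/28981 ≈ 3.701 m/s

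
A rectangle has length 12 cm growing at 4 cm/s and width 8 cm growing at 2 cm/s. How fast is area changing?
56 cm²/s

A = lw
dA/dt = w·dl/dt + l·dw/dt = 8·4 + 12·2 = 56 cm²/s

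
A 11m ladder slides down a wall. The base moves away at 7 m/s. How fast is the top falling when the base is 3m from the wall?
3√7/4 ≈ 1.984 m/s

x² + y² = 11²
2x·dx/dt + 2y·dy/dt = 0
dy/dt = -x/y · dx/dt = -3/(4√7) · 7 = -3√7/4 m/s
The top is descending at 3√7/4 ≈ 1.984 m/s.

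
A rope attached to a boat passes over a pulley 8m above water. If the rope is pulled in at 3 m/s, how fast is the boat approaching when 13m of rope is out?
13√105/35 ≈ 3.806 m/s

rope² = x² + 8²
x = √(13² - 8²) = √105
dx/dt = (rope/x) · d(rope)/dt = (13/√105) · (-3) = -13√105/35 m/s
The boat approaches at 13√105/35 ≈ 3.806 m/s.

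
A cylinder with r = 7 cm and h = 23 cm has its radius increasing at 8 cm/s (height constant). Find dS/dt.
592π cm²/s

S = 2πrh + 2πr² (lateral + bases)
dS/dt = (2πh + 4πr)·dr/dt = (2π·23 + 4π·7)·8
= 592π cm²/s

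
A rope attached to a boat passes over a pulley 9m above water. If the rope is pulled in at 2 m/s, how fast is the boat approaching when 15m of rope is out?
5/2 = 2.5 m/s

rope² = x² + 9²
x = √(15² - 9²) = 12
dx/dt = (rope/x) · d(rope)/dt = (15/12) · (-2) = -5/2 m/s
The boat approaches at 5/2 = 2.5 m/s.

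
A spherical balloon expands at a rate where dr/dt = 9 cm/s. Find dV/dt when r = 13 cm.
6084π cm³/s

V = (4/3)πr³
dV/dt = dV/dr · dr/dt = 4πr² · 9
At r = 13: dV/dt = 6084π cm³/s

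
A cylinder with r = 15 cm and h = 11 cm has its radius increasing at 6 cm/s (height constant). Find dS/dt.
492π cm²/s

S = 2πrh + 2πr² (lateral + bases)
dS/dt = (2πh + 4πr)·dr/dt = (2π·11 + 4π·15)·6
= 492π cm²/s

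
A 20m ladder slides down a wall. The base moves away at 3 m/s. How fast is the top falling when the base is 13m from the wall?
13√231/77 ≈ 2.566 m/s

x² + y² = 20²
2x·dx/dt + 2y·dy/dt = 0
dy/dt = -x/y · dx/dt = -13/√231 · 3 = -13√231/77 m/s
The top is descending at 13√231/77 ≈ 2.566 m/s.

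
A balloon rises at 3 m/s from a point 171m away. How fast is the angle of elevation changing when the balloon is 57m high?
0.015789 rad/s

tan(θ) = y/171
sec²(θ) · dθ/dt = (1/171) · dy/dt
dθ/dt = cos²(θ)/171 · 3 = 171/(171² + 57²) · 3
dθ/dt = 0.015789 rad/s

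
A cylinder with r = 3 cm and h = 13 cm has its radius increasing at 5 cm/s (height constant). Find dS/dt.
190π cm²/s

S = 2πrh + 2πr² (lateral + bases)
dS/dt = (2πh + 4πr)·dr/dt = (2π·13 + 4π·3)·5
= 190π cm²/s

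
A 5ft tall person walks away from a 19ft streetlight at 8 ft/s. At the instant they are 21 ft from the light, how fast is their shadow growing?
20/7 ft/s

By similar triangles: 19/(x+s) = 5/s
Solving: s = 5x/14
ds/dt = 5/14 · dx/dt = 5/14 · 8 = 20/7 ft/s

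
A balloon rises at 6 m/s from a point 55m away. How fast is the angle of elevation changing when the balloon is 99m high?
0.025729 rad/s

tan(θ) = y/55
sec²(θ) · dθ/dt = (1/55) · dy/dt
dθ/dt = cos²(θ)/55 · 6 = 55/(55² + 99²) · 6
dθ/dt = 0.025729 rad/s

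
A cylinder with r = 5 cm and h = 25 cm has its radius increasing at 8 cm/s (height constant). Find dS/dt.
560π cm²/s

S = 2πrh + 2πr² (lateral + bases)
dS/dt = (2πh + 4πr)·dr/dt = (2π·25 + 4π·5)·8
= 560π cm²/s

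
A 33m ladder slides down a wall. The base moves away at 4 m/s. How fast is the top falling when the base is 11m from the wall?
√2 ≈ 1.414 m/s

x² + y² = 33²
2x·dx/dt + 2y·dy/dt = 0
dy/dt = -x/y · dx/dt = -11/(22√2) · 4 = -√2 m/s
The top is descending at √2 ≈ 1.414 m/s.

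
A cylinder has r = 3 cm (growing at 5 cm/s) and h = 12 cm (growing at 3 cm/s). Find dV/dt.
387π cm³/s

V = πr²h
dV/dt = 2πrh·dr/dt + πr²·dh/dt
= 2π(3)(12)(5) + π(3)²(3)
= 387π cm³/s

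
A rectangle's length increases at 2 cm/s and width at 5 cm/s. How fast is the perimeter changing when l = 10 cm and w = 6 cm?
14 cm/s

P = 2(l + w)
dP/dt = 2(dl/dt + dw/dt) = 2(2 + 5) = 14 cm/s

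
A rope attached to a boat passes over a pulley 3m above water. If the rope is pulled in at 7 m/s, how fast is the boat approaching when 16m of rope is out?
112√247/247 ≈ 7.126 m/s

rope² = x² + 3²
x = √(16² - 3²) = √247
dx/dt = (rope/x) · d(rope)/dt = (16/√247) · (-7) = -112√247/247 m/s
The boat approaches at 112√247/247 ≈ 7.126 m/s.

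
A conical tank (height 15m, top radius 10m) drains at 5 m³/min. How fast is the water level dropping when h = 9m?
5/(36π) ≈ 0.04421 m/min

r/h = 10/15, so r = (2/3)h
V = (1/3)πr²h = (1/3)π((2/3)h)²h = (4/27)πh³
dV/dh = (4/9)πh²
dh/dt = (dV/dt)/(dV/dh) = -5/((4/9)π·9²) = -5/(36π) m/min
The level is dropping at 5/(36π) ≈ 0.04421 m/min.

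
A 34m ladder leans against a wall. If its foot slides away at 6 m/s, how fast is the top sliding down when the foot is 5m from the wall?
10√1131/377 ≈ 0.8921 m/s

x² + y² = 34²
2x·dx/dt + 2y·dy/dt = 0
dy/dt = -x/y · dx/dt = -5/√1131 · 6 = -10√1131/377 m/s
The top is descending at 10√1131/377 ≈ 0.8921 m/s.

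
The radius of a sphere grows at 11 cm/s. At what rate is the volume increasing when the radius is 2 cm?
176π cm³/s

V = (4/3)πr³
dV/dt = dV/dr · dr/dt = 4πr² · 11
At r = 2: dV/dt = 176π cm³/s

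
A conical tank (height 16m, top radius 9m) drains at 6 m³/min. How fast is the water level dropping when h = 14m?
128/(1323π) ≈ 0.0308 m/min

r/h = 9/16, so r = (9/16)h
V = (1/3)πr²h = (1/3)π((9/16)h)²h = (27/256)πh³
dV/dh = (81/256)πh²
dh/dt = (dV/dt)/(dV/dh) = -6/((81/256)π·14²) = -128/(1323π) m/min
The level is dropping at 128/(1323π) ≈ 0.0308 m/min.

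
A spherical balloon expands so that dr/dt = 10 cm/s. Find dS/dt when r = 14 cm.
1120π cm²/s

S = 4πr²
dS/dt = dS/dr · dr/dt = 8πr · 10
At r = 14: dS/dt = 1120π cm²/s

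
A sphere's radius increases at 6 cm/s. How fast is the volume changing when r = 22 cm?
11616π cm³/s

V = (4/3)πr³
dV/dt = dV/dr · dr/dt = 4πr² · 6
At r = 22: dV/dt = 11616π cm³/s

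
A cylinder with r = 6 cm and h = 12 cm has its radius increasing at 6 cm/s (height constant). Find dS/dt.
288π cm²/s

S = 2πrh + 2πr² (lateral + bases)
dS/dt = (2πh + 4πr)·dr/dt = (2π·12 + 4π·6)·6
= 288π cm²/s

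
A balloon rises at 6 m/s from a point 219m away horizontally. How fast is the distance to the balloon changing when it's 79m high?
237√54202/27101 ≈ 2.036 m/s

z² = 219² + y²
z = √(219² + 79²) = √54202
dz/dt = y/z · dy/dt = 79/√54202 · 6 = 237√54202/27101 ≈ 2.036 m/s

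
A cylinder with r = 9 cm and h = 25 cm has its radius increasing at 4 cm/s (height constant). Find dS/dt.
344π cm²/s

S = 2πrh + 2πr² (lateral + bases)
dS/dt = (2πh + 4πr)·dr/dt = (2π·25 + 4π·9)·4
= 344π cm²/s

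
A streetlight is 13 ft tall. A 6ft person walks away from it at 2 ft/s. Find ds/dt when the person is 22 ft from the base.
12/7 ft/s

By similar triangles: 13/(x+s) = 6/s
Solving: s = 6x/7
ds/dt = 6/7 · dx/dt = 6/7 · 2 = 12/7 ft/s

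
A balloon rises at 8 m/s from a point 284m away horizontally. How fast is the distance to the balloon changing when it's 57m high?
456√83905/83905 ≈ 1.574 m/s

z² = 284² + y²
z = √(284² + 57²) = √83905
dz/dt = y/z · dy/dt = 57/√83905 · 8 = 456√83905/83905 ≈ 1.574 m/s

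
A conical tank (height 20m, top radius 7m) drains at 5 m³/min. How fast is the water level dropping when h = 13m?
2000/(8281π) ≈ 0.07688 m/min

r/h = 7/20, so r = (7/20)h
V = (1/3)πr²h = (1/3)π((7/20)h)²h = (49/1200)πh³
dV/dh = (49/400)πh²
dh/dt = (dV/dt)/(dV/dh) = -5/((49/400)π·13²) = -2000/(8281π) m/min
The level is dropping at 2000/(8281π) ≈ 0.07688 m/min.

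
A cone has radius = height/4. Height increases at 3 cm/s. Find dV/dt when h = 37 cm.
4107π/16 cm³/s

V = (1/3)π(h/4)²h = πh³/48
dV/dt = πh²/16 · 3
At h = 37: dV/dt = 4107π/16 cm³/s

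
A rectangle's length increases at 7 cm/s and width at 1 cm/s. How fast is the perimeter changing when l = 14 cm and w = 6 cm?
16 cm/s

P = 2(l + w)
dP/dt = 2(dl/dt + dw/dt) = 2(7 + 1) = 16 cm/s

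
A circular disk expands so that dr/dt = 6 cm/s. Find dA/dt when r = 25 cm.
300π cm²/s

A = πr²
dA/dt = 2πr · dr/dt = 2π(25)(6) = 300π cm²/s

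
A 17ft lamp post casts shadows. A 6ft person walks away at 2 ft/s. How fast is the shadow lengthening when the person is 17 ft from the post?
12/11 ft/s

By similar triangles: 17/(x+s) = 6/s
Solving: s = 6x/11
ds/dt = 6/11 · dx/dt = 6/11 · 2 = 12/11 ft/s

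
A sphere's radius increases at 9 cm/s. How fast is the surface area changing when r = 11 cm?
792π cm²/s

S = 4πr²
dS/dt = dS/dr · dr/dt = 8πr · 9
At r = 11: dS/dt = 792π cm²/s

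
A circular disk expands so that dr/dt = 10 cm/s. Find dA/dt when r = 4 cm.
80π cm²/s

A = πr²
dA/dt = 2πr · dr/dt = 2π(4)(10) = 80π cm²/s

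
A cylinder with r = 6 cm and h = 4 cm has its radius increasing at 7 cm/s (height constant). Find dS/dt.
224π cm²/s

S = 2πrh + 2πr² (lateral + bases)
dS/dt = (2πh + 4πr)·dr/dt = (2π·4 + 4π·6)·7
= 224π cm²/s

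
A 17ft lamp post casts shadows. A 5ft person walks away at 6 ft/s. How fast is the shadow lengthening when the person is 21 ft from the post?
5/2 ft/s

By similar triangles: 17/(x+s) = 5/s
Solving: s = 5x/12
ds/dt = 5/12 · dx/dt = 5/12 · 6 = 5/2 ft/s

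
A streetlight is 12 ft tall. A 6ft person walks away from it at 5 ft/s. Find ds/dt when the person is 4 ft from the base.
5 ft/s

By similar triangles: 12/(x+s) = 6/s
Solving: s = 6x/6
ds/dt = 6/6 · dx/dt = 1 · 5 = 5 ft/s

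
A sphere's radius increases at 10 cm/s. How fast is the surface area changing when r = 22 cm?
1760π cm²/s

S = 4πr²
dS/dt = dS/dr · dr/dt = 8πr · 10
At r = 22: dS/dt = 1760π cm²/s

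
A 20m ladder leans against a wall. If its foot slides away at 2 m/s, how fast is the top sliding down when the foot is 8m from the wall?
4√21/21 ≈ 0.8729 m/s

x² + y² = 20²
2x·dx/dt + 2y·dy/dt = 0
dy/dt = -x/y · dx/dt = -8/(4√21) · 2 = -4√21/21 m/s
The top is descending at 4√21/21 ≈ 0.8729 m/s.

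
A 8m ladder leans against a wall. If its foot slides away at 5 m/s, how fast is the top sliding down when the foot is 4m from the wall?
5√3/3 ≈ 2.887 m/s

x² + y² = 8²
2x·dx/dt + 2y·dy/dt = 0
dy/dt = -x/y · dx/dt = -4/(4√3) · 5 = -5√3/3 m/s
The top is descending at 5√3/3 ≈ 2.887 m/s.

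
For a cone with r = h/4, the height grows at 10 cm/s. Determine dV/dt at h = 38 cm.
1805π/2 cm³/s

V = (1/3)π(h/4)²h = πh³/48
dV/dt = πh²/16 · 10
At h = 38: dV/dt = 1805π/2 cm³/s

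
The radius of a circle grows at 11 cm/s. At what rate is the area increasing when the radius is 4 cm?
88π cm²/s

A = πr²
dA/dt = 2πr · dr/dt = 2π(4)(11) = 88π cm²/s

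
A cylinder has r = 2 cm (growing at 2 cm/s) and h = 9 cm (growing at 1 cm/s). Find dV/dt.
76π cm³/s

V = πr²h
dV/dt = 2πrh·dr/dt + πr²·dh/dt
= 2π(2)(9)(2) + π(2)²(1)
= 76π cm³/s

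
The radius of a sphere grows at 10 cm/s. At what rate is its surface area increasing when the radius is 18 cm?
1440π cm²/s

S = 4πr²
dS/dt = dS/dr · dr/dt = 8πr · 10
At r = 18: dS/dt = 1440π cm²/s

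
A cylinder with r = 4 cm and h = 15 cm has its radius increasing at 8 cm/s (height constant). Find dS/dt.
368π cm²/s

S = 2πrh + 2πr² (lateral + bases)
dS/dt = (2πh + 4πr)·dr/dt = (2π·15 + 4π·4)·8
= 368π cm²/s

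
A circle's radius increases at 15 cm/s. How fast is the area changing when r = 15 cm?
450π cm²/s

A = πr²
dA/dt = 2πr · dr/dt = 2π(15)(15) = 450π cm²/s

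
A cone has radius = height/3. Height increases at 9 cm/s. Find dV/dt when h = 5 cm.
25π cm³/s

V = (1/3)π(h/3)²h = πh³/27
dV/dt = πh²/9 · 9
At h = 5: dV/dt = 25π cm³/s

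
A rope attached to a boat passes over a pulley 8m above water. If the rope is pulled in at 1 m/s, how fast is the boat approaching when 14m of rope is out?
7√33/33 ≈ 1.219 m/s

rope² = x² + 8²
x = √(14² - 8²) = 2√33
dx/dt = (rope/x) · d(rope)/dt = (14/(2√33)) · (-1) = -7√33/33 m/s
The boat approaches at 7√33/33 ≈ 1.219 m/s.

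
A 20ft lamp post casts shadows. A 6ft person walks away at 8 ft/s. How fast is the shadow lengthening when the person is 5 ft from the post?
24/7 ft/s

By similar triangles: 20/(x+s) = 6/s
Solving: s = 6x/14
ds/dt = 6/14 · dx/dt = 3/7 · 8 = 24/7 ft/s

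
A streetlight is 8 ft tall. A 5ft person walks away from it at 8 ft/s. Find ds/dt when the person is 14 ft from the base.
40/3 ft/s

By similar triangles: 8/(x+s) = 5/s
Solving: s = 5x/3
ds/dt = 5/3 · dx/dt = 5/3 · 8 = 40/3 ft/s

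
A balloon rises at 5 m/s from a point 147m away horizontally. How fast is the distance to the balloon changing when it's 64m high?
64√25705/5141 ≈ 1.996 m/s

z² = 147² + y²
z = √(147² + 64²) = √25705
dz/dt = y/z · dy/dt = 64/√25705 · 5 = 64√25705/5141 ≈ 1.996 m/s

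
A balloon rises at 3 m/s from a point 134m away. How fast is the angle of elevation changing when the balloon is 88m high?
0.015642 rad/s

tan(θ) = y/134
sec²(θ) · dθ/dt = (1/134) · dy/dt
dθ/dt = cos²(θ)/134 · 3 = 134/(134² + 88²) · 3
dθ/dt = 0.015642 rad/s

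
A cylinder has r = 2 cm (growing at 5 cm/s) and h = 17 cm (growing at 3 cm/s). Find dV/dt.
352π cm³/s

V = πr²h
dV/dt = 2πrh·dr/dt + πr²·dh/dt
= 2π(2)(17)(5) + π(2)²(3)
= 352π cm³/s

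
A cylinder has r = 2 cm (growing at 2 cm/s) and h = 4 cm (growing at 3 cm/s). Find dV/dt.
44π cm³/s

V = πr²h
dV/dt = 2πrh·dr/dt + πr²·dh/dt
= 2π(2)(4)(2) + π(2)²(3)
= 44π cm³/s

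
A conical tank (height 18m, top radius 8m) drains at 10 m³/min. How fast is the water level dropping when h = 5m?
81/(40π) ≈ 0.6446 m/min

r/h = 8/18, so r = (4/9)h
V = (1/3)πr²h = (1/3)π((4/9)h)²h = (16/243)πh³
dV/dh = (16/81)πh²
dh/dt = (dV/dt)/(dV/dh) = -10/((16/81)π·5²) = -81/(40π) m/min
The level is dropping at 81/(40π) ≈ 0.6446 m/min.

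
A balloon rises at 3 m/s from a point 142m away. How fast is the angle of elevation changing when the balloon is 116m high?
0.012671 rad/s

tan(θ) = y/142
sec²(θ) · dθ/dt = (1/142) · dy/dt
dθ/dt = cos²(θ)/142 · 3 = 142/(142² + 116²) · 3
dθ/dt = 0.012671 rad/s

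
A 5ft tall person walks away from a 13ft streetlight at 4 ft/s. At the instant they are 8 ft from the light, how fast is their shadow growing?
5/2 ft/s

By similar triangles: 13/(x+s) = 5/s
Solving: s = 5x/8
ds/dt = 5/8 · dx/dt = 5/8 · 4 = 5/2 ft/s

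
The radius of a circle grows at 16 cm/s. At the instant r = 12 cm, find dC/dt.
32π cm/s

C = 2πr
dC/dt = 2π · dr/dt = 2π · 16 = 32π cm/s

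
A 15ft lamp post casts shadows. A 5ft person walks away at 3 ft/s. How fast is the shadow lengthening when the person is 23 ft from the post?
3/2 ft/s

By similar triangles: 15/(x+s) = 5/s
Solving: s = 5x/10
ds/dt = 5/10 · dx/dt = 1/2 · 3 = 3/2 ft/s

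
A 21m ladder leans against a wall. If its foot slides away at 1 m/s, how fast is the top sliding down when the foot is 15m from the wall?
5√6/12 ≈ 1.021 m/s

x² + y² = 21²
2x·dx/dt + 2y·dy/dt = 0
dy/dt = -x/y · dx/dt = -15/(6√6) · 1 = -5√6/12 m/s
The top is descending at 5√6/12 ≈ 1.021 m/s.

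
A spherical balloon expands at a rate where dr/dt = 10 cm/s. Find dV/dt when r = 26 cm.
27040π cm³/s

V = (4/3)πr³
dV/dt = dV/dr · dr/dt = 4πr² · 10
At r = 26: dV/dt = 27040π cm³/s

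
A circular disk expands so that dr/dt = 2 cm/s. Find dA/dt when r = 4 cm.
16π cm²/s

A = πr²
dA/dt = 2πr · dr/dt = 2π(4)(2) = 16π cm²/s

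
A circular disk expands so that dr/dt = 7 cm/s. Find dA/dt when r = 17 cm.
238π cm²/s

A = πr²
dA/dt = 2πr · dr/dt = 2π(17)(7) = 238π cm²/s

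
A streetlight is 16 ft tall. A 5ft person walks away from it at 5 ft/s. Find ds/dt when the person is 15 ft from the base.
25/11 ft/s

By similar triangles: 16/(x+s) = 5/s
Solving: s = 5x/11
ds/dt = 5/11 · dx/dt = 5/11 · 5 = 25/11 ft/s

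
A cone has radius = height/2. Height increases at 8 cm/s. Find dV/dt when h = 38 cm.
2888π cm³/s

V = (1/3)π(h/2)²h = πh³/12
dV/dt = πh²/4 · 8
At h = 38: dV/dt = 2888π cm³/s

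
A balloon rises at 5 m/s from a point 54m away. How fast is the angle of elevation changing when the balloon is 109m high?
0.018247 rad/s

tan(θ) = y/54
sec²(θ) · dθ/dt = (1/54) · dy/dt
dθ/dt = cos²(θ)/54 · 5 = 54/(54² + 109²) · 5
dθ/dt = 0.018247 rad/s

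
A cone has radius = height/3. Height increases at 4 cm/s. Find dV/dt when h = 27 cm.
324π cm³/s

V = (1/3)π(h/3)²h = πh³/27
dV/dt = πh²/9 · 4
At h = 27: dV/dt = 324π cm³/s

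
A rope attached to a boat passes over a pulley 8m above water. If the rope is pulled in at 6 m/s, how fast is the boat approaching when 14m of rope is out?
14√33/11 ≈ 7.311 m/s

rope² = x² + 8²
x = √(14² - 8²) = 2√33
dx/dt = (rope/x) · d(rope)/dt = (14/(2√33)) · (-6) = -14√33/11 m/s
The boat approaches at 14√33/11 ≈ 7.311 m/s.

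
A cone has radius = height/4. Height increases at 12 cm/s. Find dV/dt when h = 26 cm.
507π cm³/s

V = (1/3)π(h/4)²h = πh³/48
dV/dt = πh²/16 · 12
At h = 26: dV/dt = 507π cm³/s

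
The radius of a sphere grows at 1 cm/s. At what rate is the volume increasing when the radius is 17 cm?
1156π cm³/s

V = (4/3)πr³
dV/dt = dV/dr · dr/dt = 4πr² · 1
At r = 17: dV/dt = 1156π cm³/s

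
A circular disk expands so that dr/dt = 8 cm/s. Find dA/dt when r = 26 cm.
416π cm²/s

A = πr²
dA/dt = 2πr · dr/dt = 2π(26)(8) = 416π cm²/s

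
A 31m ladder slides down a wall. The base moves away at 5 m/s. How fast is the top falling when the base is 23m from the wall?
115√3/36 ≈ 5.533 m/s

x² + y² = 31²
2x·dx/dt + 2y·dy/dt = 0
dy/dt = -x/y · dx/dt = -23/(12√3) · 5 = -115√3/36 m/s
The top is descending at 115√3/36 ≈ 5.533 m/s.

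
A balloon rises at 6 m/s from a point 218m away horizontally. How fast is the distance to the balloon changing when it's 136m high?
408√16505/16505 ≈ 3.176 m/s

z² = 218² + y²
z = √(218² + 136²) = 2√16505
dz/dt = y/z · dy/dt = 136/(2√16505) · 6 = 408√16505/16505 ≈ 3.176 m/s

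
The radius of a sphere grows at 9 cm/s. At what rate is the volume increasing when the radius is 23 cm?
19044π cm³/s

V = (4/3)πr³
dV/dt = dV/dr · dr/dt = 4πr² · 9
At r = 23: dV/dt = 19044π cm³/s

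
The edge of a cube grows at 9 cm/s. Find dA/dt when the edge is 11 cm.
1188 cm²/s

A = 6s²
dA/dt = 12s · ds/dt = 12·11·9 = 1188 cm²/s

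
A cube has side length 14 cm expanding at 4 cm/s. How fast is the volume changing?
2352 cm³/s

V = s³
dV/dt = 3s² · ds/dt = 3·14²·4 = 2352 cm³/s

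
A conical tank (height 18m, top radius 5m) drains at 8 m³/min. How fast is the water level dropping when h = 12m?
18/(25π) ≈ 0.2292 m/min

r/h = 5/18, so r = (5/18)h
V = (1/3)πr²h = (1/3)π((5/18)h)²h = (25/972)πh³
dV/dh = (25/324)πh²
dh/dt = (dV/dt)/(dV/dh) = -8/((25/324)π·12²) = -18/(25π) m/min
The level is dropping at 18/(25π) ≈ 0.2292 m/min.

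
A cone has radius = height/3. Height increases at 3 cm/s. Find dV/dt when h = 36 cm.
432π cm³/s

V = (1/3)π(h/3)²h = πh³/27
dV/dt = πh²/9 · 3
At h = 36: dV/dt = 432π cm³/s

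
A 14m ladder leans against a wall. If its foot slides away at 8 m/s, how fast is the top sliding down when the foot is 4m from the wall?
16√5/15 ≈ 2.385 m/s

x² + y² = 14²
2x·dx/dt + 2y·dy/dt = 0
dy/dt = -x/y · dx/dt = -4/(6√5) · 8 = -16√5/15 m/s
The top is descending at 16√5/15 ≈ 2.385 m/s.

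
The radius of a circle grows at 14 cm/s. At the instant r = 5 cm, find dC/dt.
28π cm/s

C = 2πr
dC/dt = 2π · dr/dt = 2π · 14 = 28π cm/s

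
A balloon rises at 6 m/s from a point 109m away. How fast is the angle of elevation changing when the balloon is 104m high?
0.028814 rad/s

tan(θ) = y/109
sec²(θ) · dθ/dt = (1/109) · dy/dt
dθ/dt = cos²(θ)/109 · 6 = 109/(109² + 104²) · 6
dθ/dt = 0.028814 rad/s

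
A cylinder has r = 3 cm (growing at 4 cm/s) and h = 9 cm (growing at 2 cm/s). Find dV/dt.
234π cm³/s

V = πr²h
dV/dt = 2πrh·dr/dt + πr²·dh/dt
= 2π(3)(9)(4) + π(3)²(2)
= 234π cm³/s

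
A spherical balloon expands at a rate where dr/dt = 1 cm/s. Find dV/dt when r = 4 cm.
64π cm³/s

V = (4/3)πr³
dV/dt = dV/dr · dr/dt = 4πr² · 1
At r = 4: dV/dt = 64π cm³/s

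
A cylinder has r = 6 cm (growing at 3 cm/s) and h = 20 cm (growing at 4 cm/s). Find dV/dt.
864π cm³/s

V = πr²h
dV/dt = 2πrh·dr/dt + πr²·dh/dt
= 2π(6)(20)(3) + π(6)²(4)
= 864π cm³/s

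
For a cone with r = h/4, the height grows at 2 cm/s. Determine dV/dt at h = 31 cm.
961π/8 cm³/s

V = (1/3)π(h/4)²h = πh³/48
dV/dt = πh²/16 · 2
At h = 31: dV/dt = 961π/8 cm³/s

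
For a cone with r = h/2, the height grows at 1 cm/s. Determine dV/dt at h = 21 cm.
441π/4 cm³/s

V = (1/3)π(h/2)²h = πh³/12
dV/dt = πh²/4 · 1
At h = 21: dV/dt = 441π/4 cm³/s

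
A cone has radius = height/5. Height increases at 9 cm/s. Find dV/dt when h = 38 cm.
12996π/25 cm³/s

V = (1/3)π(h/5)²h = πh³/75
dV/dt = πh²/25 · 9
At h = 38: dV/dt = 12996π/25 cm³/s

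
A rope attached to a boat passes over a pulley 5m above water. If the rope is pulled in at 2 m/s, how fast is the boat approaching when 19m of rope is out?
19√21/42 ≈ 2.073 m/s

rope² = x² + 5²
x = √(19² - 5²) = 4√21
dx/dt = (rope/x) · d(rope)/dt = (19/(4√21)) · (-2) = -19√21/42 m/s
The boat approaches at 19√21/42 ≈ 2.073 m/s.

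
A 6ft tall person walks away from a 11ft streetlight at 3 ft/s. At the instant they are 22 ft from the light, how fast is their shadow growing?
18/5 ft/s

By similar triangles: 11/(x+s) = 6/s
Solving: s = 6x/5
ds/dt = 6/5 · dx/dt = 6/5 · 3 = 18/5 ft/s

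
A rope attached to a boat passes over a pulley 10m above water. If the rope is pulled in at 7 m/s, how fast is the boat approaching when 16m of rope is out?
56√39/39 ≈ 8.967 m/s

rope² = x² + 10²
x = √(16² - 10²) = 2√39
dx/dt = (rope/x) · d(rope)/dt = (16/(2√39)) · (-7) = -56√39/39 m/s
The boat approaches at 56√39/39 ≈ 8.967 m/s.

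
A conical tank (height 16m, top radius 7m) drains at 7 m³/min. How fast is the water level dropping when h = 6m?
64/(63π) ≈ 0.3234 m/min

r/h = 7/16, so r = (7/16)h
V = (1/3)πr²h = (1/3)π((7/16)h)²h = (49/768)πh³
dV/dh = (49/256)πh²
dh/dt = (dV/dt)/(dV/dh) = -7/((49/256)π·6²) = -64/(63π) m/min
The level is dropping at 64/(63π) ≈ 0.3234 m/min.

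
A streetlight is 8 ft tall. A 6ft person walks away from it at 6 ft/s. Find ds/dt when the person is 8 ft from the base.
18 ft/s

By similar triangles: 8/(x+s) = 6/s
Solving: s = 6x/2
ds/dt = 6/2 · dx/dt = 3 · 6 = 18 ft/s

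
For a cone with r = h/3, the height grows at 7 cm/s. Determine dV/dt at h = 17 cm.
2023π/9 cm³/s

V = (1/3)π(h/3)²h = πh³/27
dV/dt = πh²/9 · 7
At h = 17: dV/dt = 2023π/9 cm³/s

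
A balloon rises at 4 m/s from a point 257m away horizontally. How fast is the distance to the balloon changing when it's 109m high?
218√77930/38965 ≈ 1.562 m/s

z² = 257² + y²
z = √(257² + 109²) = √77930
dz/dt = y/z · dy/dt = 109/√77930 · 4 = 218√77930/38965 ≈ 1.562 m/s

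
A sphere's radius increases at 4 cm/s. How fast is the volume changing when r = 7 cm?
784π cm³/s

V = (4/3)πr³
dV/dt = dV/dr · dr/dt = 4πr² · 4
At r = 7: dV/dt = 784π cm³/s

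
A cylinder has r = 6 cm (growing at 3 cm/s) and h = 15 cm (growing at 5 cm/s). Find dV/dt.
720π cm³/s

V = πr²h
dV/dt = 2πrh·dr/dt + πr²·dh/dt
= 2π(6)(15)(3) + π(6)²(5)
= 720π cm³/s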